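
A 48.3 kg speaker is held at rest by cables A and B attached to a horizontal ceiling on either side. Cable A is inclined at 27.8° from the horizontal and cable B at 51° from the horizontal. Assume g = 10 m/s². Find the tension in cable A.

T_A ≈ 310 N

Weight W = 48.3 × 10 = 483 N acts straight down.
Horizontal: T_A cos 27.8° = T_B cos 51°  →  T_B = 1.406 T_A.
Vertical: T_A sin 27.8° + T_B sin 51° = 483.
Substituting the horizontal relation into the vertical equation gives 1.559 T_A = 483, so T_A = 309.9 N.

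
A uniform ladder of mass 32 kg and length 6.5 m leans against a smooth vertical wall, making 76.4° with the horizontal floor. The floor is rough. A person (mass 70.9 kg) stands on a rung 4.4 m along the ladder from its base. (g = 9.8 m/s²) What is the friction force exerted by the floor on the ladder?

f ≈ 152 N

Torques about the foot: N_wall · 6.5 sin 76.4° = 32×9.8×3.25 cos 76.4° + 70.9×9.8×4.4 cos 76.4° → N_wall = 151.72 N.
ΣF_x = 0: f_floor = N_wall = 151.72 N.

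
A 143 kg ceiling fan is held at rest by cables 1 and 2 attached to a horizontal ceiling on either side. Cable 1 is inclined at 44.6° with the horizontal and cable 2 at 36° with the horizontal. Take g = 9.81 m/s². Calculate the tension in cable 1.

Weight W = 143 × 9.81 = 1403 N acts straight down.
Horizontal: T_1 cos 44.6° = T_2 cos 36°  →  T_2 = 0.8801 T_1.
Vertical: T_1 sin 44.6° + T_2 sin 36° = 1403.
Substituting the horizontal relation into the vertical equation gives 1.219 T_1 = 1403, so T_1 = 1150 N.

T_1 ≈ 1150 N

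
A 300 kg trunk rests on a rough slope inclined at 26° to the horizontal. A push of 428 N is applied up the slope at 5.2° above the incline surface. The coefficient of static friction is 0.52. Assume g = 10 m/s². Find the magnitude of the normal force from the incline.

Axes along / perpendicular to the incline. W sin 26° = 1315 N down-slope; W cos 26° = 2696 N into the surface.
Perpendicular: N = W cos 26° − P sin 5.2° = 2696 − 38.79 = 2658 N.
Along incline: P cos 5.2° + f = W sin 26° (friction acts up-slope) → f = 1315 − 426.2 = 888.9 N.
|f| = 888.9 N ≤ μN = 1382 N, so the trunk is indeed static.

N ≈ 2660 N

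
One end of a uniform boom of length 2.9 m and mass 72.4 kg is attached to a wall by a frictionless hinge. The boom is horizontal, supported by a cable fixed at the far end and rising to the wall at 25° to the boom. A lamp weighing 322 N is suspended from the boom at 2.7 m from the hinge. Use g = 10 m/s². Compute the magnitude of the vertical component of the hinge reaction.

Take torques about the hinge: T sin 25° · 2.9 = 72.4×10×1.45 + 322×2.7 = 1919.2 N·m.
So T = 1919.2 / (0.4226 × 2.9) = 1565.9 N.
ΣF_y = 0: H_y = (72.4×10 + 322) − T sin 25° = 1046 − 661.79 = 384.21 N.

|H_y| ≈ 384 N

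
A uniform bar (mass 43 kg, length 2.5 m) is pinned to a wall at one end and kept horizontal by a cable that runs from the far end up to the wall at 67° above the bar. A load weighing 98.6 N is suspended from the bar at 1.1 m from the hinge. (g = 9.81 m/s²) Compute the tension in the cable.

Take torques about the hinge: T sin 67° · 2.5 = 43×9.81×1.25 + 98.6×1.1 = 635.75 N·m.
So T = 635.75 / (0.9205 × 2.5) = 276.26 N.

T ≈ 276 N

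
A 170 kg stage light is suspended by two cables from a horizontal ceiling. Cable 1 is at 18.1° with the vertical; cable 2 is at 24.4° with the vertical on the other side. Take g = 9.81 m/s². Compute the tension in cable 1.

Angles from the horizontal: cable 1 is 90° − 18.1° = 71.9°, cable 2 is 90° − 24.4° = 65.6°.
Weight W = 170 × 9.81 = 1668 N acts straight down.
Horizontal: T_1 cos 71.9° = T_2 cos 65.6°  →  T_2 = 0.7521 T_1.
Vertical: T_1 sin 71.9° + T_2 sin 65.6° = 1668.
Substituting the horizontal relation into the vertical equation gives 1.635 T_1 = 1668, so T_1 = 1020 N.

T_1 ≈ 1020 N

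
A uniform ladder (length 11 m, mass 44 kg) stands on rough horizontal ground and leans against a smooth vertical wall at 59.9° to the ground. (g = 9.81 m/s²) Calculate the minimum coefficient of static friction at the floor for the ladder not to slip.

ΣF_y = 0: N_floor = 44×9.81 = 431.64 N.
Torques about the foot: N_wall · 11 sin 59.9° = 44×9.81×5.5 cos 59.9° → N_wall = 125.11 N.
ΣF_x = 0: f_floor = N_wall = 125.11 N.
μ_min = f_floor / N_floor = 125.11 / 431.64 = 0.2898.

μ_min ≈ 0.290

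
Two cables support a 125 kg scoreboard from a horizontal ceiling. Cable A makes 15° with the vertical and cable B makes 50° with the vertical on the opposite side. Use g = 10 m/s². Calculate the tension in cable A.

Angles from the horizontal: cable A is 90° − 15° = 75°, cable B is 90° − 50° = 40°.
Weight W = 125 × 10 = 1250 N acts straight down.
Horizontal: T_A cos 75° = T_B cos 40°  →  T_B = 0.3379 T_A.
Vertical: T_A sin 75° + T_B sin 40° = 1250.
Substituting the horizontal relation into the vertical equation gives 1.183 T_A = 1250, so T_A = 1057 N.

T_A ≈ 1060 N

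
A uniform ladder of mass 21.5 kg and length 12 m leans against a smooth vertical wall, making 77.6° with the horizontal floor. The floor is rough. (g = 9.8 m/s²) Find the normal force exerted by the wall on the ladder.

N_wall ≈ 23.2 N

Torques about the foot: N_wall · 12 sin 77.6° = 21.5×9.8×6 cos 77.6° → N_wall = 23.163 N.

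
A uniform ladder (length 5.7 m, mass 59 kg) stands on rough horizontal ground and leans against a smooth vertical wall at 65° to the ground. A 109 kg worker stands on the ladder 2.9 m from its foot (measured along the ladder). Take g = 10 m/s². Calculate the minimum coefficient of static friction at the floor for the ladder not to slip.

μ_min ≈ 0.236

ΣF_y = 0: N_floor = 59×10 + 109×10 = 1680 N.
Torques about the foot: N_wall · 5.7 sin 65° = 59×10×2.85 cos 65° + 109×10×2.9 cos 65° → N_wall = 396.16 N.
ΣF_x = 0: f_floor = N_wall = 396.16 N.
μ_min = f_floor / N_floor = 396.16 / 1680 = 0.2358.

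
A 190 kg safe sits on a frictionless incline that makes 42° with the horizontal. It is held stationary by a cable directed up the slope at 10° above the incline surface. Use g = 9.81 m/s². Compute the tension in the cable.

Take axes along and perpendicular to the incline. Weight components: W sin 42° = 1247 N down-slope, W cos 42° = 1385 N into the surface.
Along incline: T cos 10° = W sin 42° → T = 1266 N.
Perpendicular: N = W cos 42° − T sin 10° = 1165 N.

T ≈ 1270 N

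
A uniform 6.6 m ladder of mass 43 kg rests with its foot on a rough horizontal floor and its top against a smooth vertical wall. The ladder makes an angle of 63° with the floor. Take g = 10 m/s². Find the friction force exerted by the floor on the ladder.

f ≈ 110 N

Torques about the foot: N_wall · 6.6 sin 63° = 43×10×3.3 cos 63° → N_wall = 109.55 N.
ΣF_x = 0: f_floor = N_wall = 109.55 N.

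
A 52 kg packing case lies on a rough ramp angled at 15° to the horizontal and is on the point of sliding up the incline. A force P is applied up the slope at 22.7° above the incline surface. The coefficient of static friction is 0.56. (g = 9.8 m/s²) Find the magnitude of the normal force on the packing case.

On the verge of sliding up the incline, friction equals μN and acts down the slope.
Perpendicular: N + P sin 22.7° = W cos 15° = 492.2 N.
Along incline: P cos 22.7° = W sin 15° + μN  with W sin 15° = 131.9 N.
Solving the pair for P and N: P = 357.9 N, N = 354.1 N (and f = μN = 198.3 N).

N ≈ 354 N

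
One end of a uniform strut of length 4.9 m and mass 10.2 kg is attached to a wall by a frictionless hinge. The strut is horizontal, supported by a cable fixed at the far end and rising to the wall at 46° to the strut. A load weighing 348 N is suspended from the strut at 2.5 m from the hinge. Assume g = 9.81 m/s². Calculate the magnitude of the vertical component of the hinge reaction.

|H_y| ≈ 220 N

Take torques about the hinge: T sin 46° · 4.9 = 10.2×9.81×2.45 + 348×2.5 = 1115.2 N·m.
So T = 1115.2 / (0.7193 × 4.9) = 316.38 N.
ΣF_y = 0: H_y = (10.2×9.81 + 348) − T sin 46° = 448.06 − 227.58 = 220.48 N.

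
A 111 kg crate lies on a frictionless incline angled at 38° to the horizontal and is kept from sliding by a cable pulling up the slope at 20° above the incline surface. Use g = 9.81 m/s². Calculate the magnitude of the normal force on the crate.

Take axes along and perpendicular to the incline. Weight components: W sin 38° = 670.4 N down-slope, W cos 38° = 858.1 N into the surface.
Along incline: T cos 20° = W sin 38° → T = 713.4 N.
Perpendicular: N = W cos 38° − T sin 20° = 614.1 N.

N ≈ 614 N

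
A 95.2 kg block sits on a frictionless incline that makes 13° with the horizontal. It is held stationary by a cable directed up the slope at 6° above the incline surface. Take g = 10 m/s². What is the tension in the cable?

Take axes along and perpendicular to the incline. Weight components: W sin 13° = 214.2 N down-slope, W cos 13° = 927.6 N into the surface.
Along incline: T cos 6° = W sin 13° → T = 215.3 N.
Perpendicular: N = W cos 13° − T sin 6° = 905.1 N.

T ≈ 215 N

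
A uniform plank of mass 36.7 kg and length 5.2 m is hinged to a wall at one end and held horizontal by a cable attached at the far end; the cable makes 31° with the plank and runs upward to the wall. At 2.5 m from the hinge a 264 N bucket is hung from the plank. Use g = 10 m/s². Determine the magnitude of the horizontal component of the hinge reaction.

H_x ≈ 517 N

Take torques about the hinge: T sin 31° · 5.2 = 36.7×10×2.6 + 264×2.5 = 1614.2 N·m.
So T = 1614.2 / (0.5150 × 5.2) = 602.72 N.
ΣF_x = 0: H_x = T cos 31° = 516.63 N.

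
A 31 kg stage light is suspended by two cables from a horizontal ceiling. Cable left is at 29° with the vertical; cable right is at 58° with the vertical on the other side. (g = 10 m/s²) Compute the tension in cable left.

Angles from the horizontal: cable left is 90° − 29° = 61°, cable right is 90° − 58° = 32°.
Weight W = 31 × 10 = 310 N acts straight down.
Horizontal: T_left cos 61° = T_right cos 32°  →  T_right = 0.5717 T_left.
Vertical: T_left sin 61° + T_right sin 32° = 310.
Substituting the horizontal relation into the vertical equation gives 1.178 T_left = 310, so T_left = 263.3 N.

T_left ≈ 263 N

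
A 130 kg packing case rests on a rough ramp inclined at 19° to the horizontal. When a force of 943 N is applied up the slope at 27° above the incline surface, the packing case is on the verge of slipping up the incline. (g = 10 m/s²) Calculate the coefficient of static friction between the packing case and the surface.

On the verge of sliding up the incline, friction is at its maximum μN and acts down the slope.
Perpendicular to incline: N = W cos 19° − P sin 27° = 1229 − 428.1 = 801.1 N.
Along incline: P cos 27° − μN = W sin 19° → μ = −(W sin 19° − P cos 27°) / N = 0.5205.

μ ≈ 0.521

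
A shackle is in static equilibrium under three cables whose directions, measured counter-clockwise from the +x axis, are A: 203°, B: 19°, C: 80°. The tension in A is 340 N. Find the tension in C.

Resolve: ΣF_x = 340 cos 203° + T_B cos 19° + T_C cos 80° = 0.
        ΣF_y = 340 sin 203° + T_B sin 19° + T_C sin 80° = 0.
The known terms sum to (-313, -132.8) N, so 0.9455 T_B + 0.1736 T_C = 313 and 0.3256 T_B + 0.9848 T_C = 132.8.
Solving simultaneously: T_B = 326 N, T_C = 27.12 N.

T_C ≈ 27.1 N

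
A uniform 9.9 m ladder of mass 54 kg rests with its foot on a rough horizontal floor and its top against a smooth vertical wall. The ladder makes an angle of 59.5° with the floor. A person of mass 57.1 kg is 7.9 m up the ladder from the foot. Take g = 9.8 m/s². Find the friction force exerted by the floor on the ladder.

f ≈ 419 N

Torques about the foot: N_wall · 9.9 sin 59.5° = 54×9.8×4.95 cos 59.5° + 57.1×9.8×7.9 cos 59.5° → N_wall = 418.89 N.
ΣF_x = 0: f_floor = N_wall = 418.89 N.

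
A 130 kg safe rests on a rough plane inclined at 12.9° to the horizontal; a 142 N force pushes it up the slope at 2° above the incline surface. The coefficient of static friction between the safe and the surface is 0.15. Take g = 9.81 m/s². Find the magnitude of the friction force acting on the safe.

Axes along / perpendicular to the incline. W sin 12.9° = 284.7 N down-slope; W cos 12.9° = 1243 N into the surface.
Perpendicular: N = W cos 12.9° − P sin 2° = 1243 − 4.956 = 1238 N.
Along incline: P cos 2° + f = W sin 12.9° (friction acts up-slope) → f = 284.7 − 141.9 = 142.8 N.
|f| = 142.8 N ≤ μN = 185.7 N, so the safe is indeed static.

f ≈ 143 N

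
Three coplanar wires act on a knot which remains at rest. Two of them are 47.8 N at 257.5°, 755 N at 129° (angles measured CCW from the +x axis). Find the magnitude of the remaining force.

Sum the known components: ΣF_x = -485.5 N, ΣF_y = 540.1 N.
For equilibrium the remaining force must supply (−ΣF_x, −ΣF_y) = (485.5, -540.1) N.
Magnitude = √((485.5)² + (-540.1)²) = 726.2 N; direction = atan2(-540.1, 485.5) = 312.0°.

F ≈ 726 N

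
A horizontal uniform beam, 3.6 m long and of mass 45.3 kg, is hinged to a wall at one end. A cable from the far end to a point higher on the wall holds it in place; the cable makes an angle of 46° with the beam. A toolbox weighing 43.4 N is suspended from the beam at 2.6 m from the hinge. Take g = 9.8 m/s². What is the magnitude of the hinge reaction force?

Take torques about the hinge: T sin 46° · 3.6 = 45.3×9.8×1.8 + 43.4×2.6 = 911.93 N·m.
So T = 911.93 / (0.7193 × 3.6) = 352.15 N.
ΣF_x = 0: H_x = T cos 46° = 244.62 N.
ΣF_y = 0: H_y = (45.3×9.8 + 43.4) − T sin 46° = 487.34 − 253.31 = 234.03 N.
|H| = √(H_x² + H_y²) = √((244.62)² + (234.03)²) = 338.54 N.

|H| ≈ 339 N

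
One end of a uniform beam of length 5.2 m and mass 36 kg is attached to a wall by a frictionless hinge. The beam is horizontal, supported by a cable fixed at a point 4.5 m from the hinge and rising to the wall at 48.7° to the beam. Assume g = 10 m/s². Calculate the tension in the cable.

Take torques about the hinge: T sin 48.7° · 4.5 = 36×10×2.6 = 936 N·m.
So T = 936 / (0.7513 × 4.5) = 276.87 N.

T ≈ 277 N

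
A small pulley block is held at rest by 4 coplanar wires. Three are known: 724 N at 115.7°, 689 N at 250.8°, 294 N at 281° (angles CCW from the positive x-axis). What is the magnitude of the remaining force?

Sum the known components: ΣF_x = -484.5 N, ΣF_y = -286.9 N.
For equilibrium the remaining force must supply (−ΣF_x, −ΣF_y) = (484.5, 286.9) N.
Magnitude = √((484.5)² + (286.9)²) = 563 N; direction = atan2(286.9, 484.5) = 30.6°.

F ≈ 563 N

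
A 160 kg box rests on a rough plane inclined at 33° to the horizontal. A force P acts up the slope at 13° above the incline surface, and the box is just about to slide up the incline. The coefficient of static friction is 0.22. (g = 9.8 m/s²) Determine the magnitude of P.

On the verge of sliding up the incline, friction equals μN and acts down the slope.
Perpendicular: N + P sin 13° = W cos 33° = 1315 N.
Along incline: P cos 13° = W sin 33° + μN  with W sin 33° = 854 N.
Solving the pair for P and N: P = 1117 N, N = 1064 N (and f = μN = 234 N).

P ≈ 1120 N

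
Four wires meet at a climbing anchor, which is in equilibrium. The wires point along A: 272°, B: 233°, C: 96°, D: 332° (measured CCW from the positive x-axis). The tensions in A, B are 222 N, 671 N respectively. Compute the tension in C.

Resolve: ΣF_x = 222 cos 272° + 671 cos 233° + T_C cos 96° + T_D cos 332° = 0.
        ΣF_y = 222 sin 272° + 671 sin 233° + T_C sin 96° + T_D sin 332° = 0.
The known terms sum to (-396.1, -757.7) N, so -0.1045 T_C + 0.8829 T_D = 396.1 and 0.9945 T_C − 0.4695 T_D = 757.7.
Solving simultaneously: T_C = 1031 N, T_D = 570.7 N.

T_C ≈ 1030 N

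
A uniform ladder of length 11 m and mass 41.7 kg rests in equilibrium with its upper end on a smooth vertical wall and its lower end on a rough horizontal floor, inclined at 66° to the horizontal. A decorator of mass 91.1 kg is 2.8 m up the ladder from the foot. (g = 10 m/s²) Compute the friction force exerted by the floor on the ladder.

Torques about the foot: N_wall · 11 sin 66° = 41.7×10×5.5 cos 66° + 91.1×10×2.8 cos 66° → N_wall = 196.07 N.
ΣF_x = 0: f_floor = N_wall = 196.07 N.

f ≈ 196 N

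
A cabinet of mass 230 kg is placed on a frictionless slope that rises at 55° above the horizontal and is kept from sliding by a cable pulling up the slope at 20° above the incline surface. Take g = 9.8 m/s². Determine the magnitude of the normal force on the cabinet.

Take axes along and perpendicular to the incline. Weight components: W sin 55° = 1846 N down-slope, W cos 55° = 1293 N into the surface.
Along incline: T cos 20° = W sin 55° → T = 1965 N.
Perpendicular: N = W cos 55° − T sin 20° = 620.8 N.

N ≈ 621 N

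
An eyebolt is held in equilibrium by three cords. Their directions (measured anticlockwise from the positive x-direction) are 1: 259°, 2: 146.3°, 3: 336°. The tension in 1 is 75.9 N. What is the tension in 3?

T_3 ≈ 416 N

Resolve: ΣF_x = 75.9 cos 259° + T_2 cos 146.3° + T_3 cos 336° = 0.
        ΣF_y = 75.9 sin 259° + T_2 sin 146.3° + T_3 sin 336° = 0.
The known terms sum to (-14.48, -74.51) N, so -0.8320 T_2 + 0.9135 T_3 = 14.48 and 0.5548 T_2 − 0.4067 T_3 = 74.51.
Solving simultaneously: T_2 = 438.9 N, T_3 = 415.6 N.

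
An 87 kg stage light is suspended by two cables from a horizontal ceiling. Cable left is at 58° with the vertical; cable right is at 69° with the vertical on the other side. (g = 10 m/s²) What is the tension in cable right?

T_right ≈ 924 N

Angles from the horizontal: cable left is 90° − 58° = 32°, cable right is 90° − 69° = 21°.
Weight W = 87 × 10 = 870 N acts straight down.
Horizontal: T_left cos 32° = T_right cos 21°  →  T_left = 1.101 T_right.
Vertical: T_left sin 32° + T_right sin 21° = 870.
Substituting the horizontal relation into the vertical equation gives 0.9417 T_right = 870, so T_right = 923.8 N.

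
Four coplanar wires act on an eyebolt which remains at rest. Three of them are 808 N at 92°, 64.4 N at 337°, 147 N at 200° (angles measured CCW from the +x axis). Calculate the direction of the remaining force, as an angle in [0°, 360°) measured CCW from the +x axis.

θ ≈ 278°

Sum the known components: ΣF_x = -107.1 N, ΣF_y = 732.1 N.
For equilibrium the remaining force must supply (−ΣF_x, −ΣF_y) = (107.1, -732.1) N.
Magnitude = √((107.1)² + (-732.1)²) = 739.9 N; direction = atan2(-732.1, 107.1) = 278.3°.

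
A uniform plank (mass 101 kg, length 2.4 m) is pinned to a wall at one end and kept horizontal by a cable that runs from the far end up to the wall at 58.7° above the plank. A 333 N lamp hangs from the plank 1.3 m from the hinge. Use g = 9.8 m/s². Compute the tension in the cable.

Take torques about the hinge: T sin 58.7° · 2.4 = 101×9.8×1.2 + 333×1.3 = 1620.7 N·m.
So T = 1620.7 / (0.8545 × 2.4) = 790.3 N.

T ≈ 790 N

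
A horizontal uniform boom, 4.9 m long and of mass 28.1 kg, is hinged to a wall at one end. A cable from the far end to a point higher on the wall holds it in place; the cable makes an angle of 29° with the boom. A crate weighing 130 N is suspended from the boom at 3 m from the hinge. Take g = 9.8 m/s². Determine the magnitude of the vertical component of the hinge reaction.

Take torques about the hinge: T sin 29° · 4.9 = 28.1×9.8×2.45 + 130×3 = 1064.7 N·m.
So T = 1064.7 / (0.4848 × 4.9) = 448.18 N.
ΣF_y = 0: H_y = (28.1×9.8 + 130) − T sin 29° = 405.38 − 217.28 = 188.1 N.

|H_y| ≈ 188 N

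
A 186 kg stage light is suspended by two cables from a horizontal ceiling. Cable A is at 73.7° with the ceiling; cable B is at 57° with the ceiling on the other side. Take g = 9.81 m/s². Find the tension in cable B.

T_B ≈ 676 N

Weight W = 186 × 9.81 = 1825 N acts straight down.
Horizontal: T_A cos 73.7° = T_B cos 57°  →  T_A = 1.941 T_B.
Vertical: T_A sin 73.7° + T_B sin 57° = 1825.
Substituting the horizontal relation into the vertical equation gives 2.701 T_B = 1825, so T_B = 675.5 N.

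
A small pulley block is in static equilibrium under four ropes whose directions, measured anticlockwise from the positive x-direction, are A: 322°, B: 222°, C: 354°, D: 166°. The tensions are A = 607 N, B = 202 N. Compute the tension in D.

T_D ≈ 3390 N

Resolve: ΣF_x = 607 cos 322° + 202 cos 222° + T_C cos 354° + T_D cos 166° = 0.
        ΣF_y = 607 sin 322° + 202 sin 222° + T_C sin 354° + T_D sin 166° = 0.
The known terms sum to (328.2, -508.9) N, so 0.9945 T_C − 0.9703 T_D = -328.2 and -0.1045 T_C + 0.2419 T_D = 508.9.
Solving simultaneously: T_C = 2977 N, T_D = 3390 N.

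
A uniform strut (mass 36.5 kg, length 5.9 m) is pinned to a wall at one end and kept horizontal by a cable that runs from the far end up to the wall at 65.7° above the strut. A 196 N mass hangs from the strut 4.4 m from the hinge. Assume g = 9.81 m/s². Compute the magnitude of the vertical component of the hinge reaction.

|H_y| ≈ 229 N

Take torques about the hinge: T sin 65.7° · 5.9 = 36.5×9.81×2.95 + 196×4.4 = 1918.7 N·m.
So T = 1918.7 / (0.9114 × 5.9) = 356.81 N.
ΣF_y = 0: H_y = (36.5×9.81 + 196) − T sin 65.7° = 554.07 − 325.2 = 228.86 N.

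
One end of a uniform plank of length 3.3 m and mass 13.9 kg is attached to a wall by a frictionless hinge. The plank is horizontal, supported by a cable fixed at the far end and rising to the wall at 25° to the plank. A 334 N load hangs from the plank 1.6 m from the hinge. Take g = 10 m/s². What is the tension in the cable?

T ≈ 548 N

Take torques about the hinge: T sin 25° · 3.3 = 13.9×10×1.65 + 334×1.6 = 763.75 N·m.
So T = 763.75 / (0.4226 × 3.3) = 547.63 N.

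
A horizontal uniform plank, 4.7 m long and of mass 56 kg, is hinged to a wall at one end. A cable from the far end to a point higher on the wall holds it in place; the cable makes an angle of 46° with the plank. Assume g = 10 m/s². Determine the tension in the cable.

Take torques about the hinge: T sin 46° · 4.7 = 56×10×2.35 = 1316 N·m.
So T = 1316 / (0.7193 × 4.7) = 389.25 N.

T ≈ 389 N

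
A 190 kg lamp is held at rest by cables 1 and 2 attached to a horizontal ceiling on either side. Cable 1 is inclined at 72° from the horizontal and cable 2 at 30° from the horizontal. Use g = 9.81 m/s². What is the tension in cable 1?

T_1 ≈ 1650 N

Weight W = 190 × 9.81 = 1864 N acts straight down.
Horizontal: T_1 cos 72° = T_2 cos 30°  →  T_2 = 0.3568 T_1.
Vertical: T_1 sin 72° + T_2 sin 30° = 1864.
Substituting the horizontal relation into the vertical equation gives 1.129 T_1 = 1864, so T_1 = 1650 N.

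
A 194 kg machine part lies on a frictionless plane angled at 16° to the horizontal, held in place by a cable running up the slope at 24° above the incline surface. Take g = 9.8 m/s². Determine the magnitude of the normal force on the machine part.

Take axes along and perpendicular to the incline. Weight components: W sin 16° = 524 N down-slope, W cos 16° = 1828 N into the surface.
Along incline: T cos 24° = W sin 16° → T = 573.6 N.
Perpendicular: N = W cos 16° − T sin 24° = 1594 N.

N ≈ 1590 N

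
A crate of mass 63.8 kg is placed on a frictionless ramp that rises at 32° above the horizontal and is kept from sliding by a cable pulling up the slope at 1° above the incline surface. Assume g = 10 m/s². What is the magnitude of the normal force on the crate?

N ≈ 535 N

Take axes along and perpendicular to the incline. Weight components: W sin 32° = 338.1 N down-slope, W cos 32° = 541.1 N into the surface.
Along incline: T cos 1° = W sin 32° → T = 338.1 N.
Perpendicular: N = W cos 32° − T sin 1° = 535.2 N.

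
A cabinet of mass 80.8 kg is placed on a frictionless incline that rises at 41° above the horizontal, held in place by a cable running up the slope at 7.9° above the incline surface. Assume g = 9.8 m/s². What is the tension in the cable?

T ≈ 524 N

Take axes along and perpendicular to the incline. Weight components: W sin 41° = 519.5 N down-slope, W cos 41° = 597.6 N into the surface.
Along incline: T cos 7.9° = W sin 41° → T = 524.5 N.
Perpendicular: N = W cos 41° − T sin 7.9° = 525.5 N.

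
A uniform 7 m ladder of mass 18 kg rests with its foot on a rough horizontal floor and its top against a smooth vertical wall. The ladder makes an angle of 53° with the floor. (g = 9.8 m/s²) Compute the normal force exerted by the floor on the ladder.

N_floor ≈ 176 N

ΣF_y = 0: N_floor = 18×9.8 = 176.4 N.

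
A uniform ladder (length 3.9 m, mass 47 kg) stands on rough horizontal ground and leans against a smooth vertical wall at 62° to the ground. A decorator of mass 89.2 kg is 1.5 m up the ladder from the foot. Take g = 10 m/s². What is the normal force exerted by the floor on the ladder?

N_floor ≈ 1360 N

ΣF_y = 0: N_floor = 47×10 + 89.2×10 = 1362 N.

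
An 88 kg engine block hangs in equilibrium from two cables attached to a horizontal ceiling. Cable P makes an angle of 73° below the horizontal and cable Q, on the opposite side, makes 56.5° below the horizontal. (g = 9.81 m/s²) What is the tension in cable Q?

Weight W = 88 × 9.81 = 863.3 N acts straight down.
Horizontal: T_P cos 73° = T_Q cos 56.5°  →  T_P = 1.888 T_Q.
Vertical: T_P sin 73° + T_Q sin 56.5° = 863.3.
Substituting the horizontal relation into the vertical equation gives 2.639 T_Q = 863.3, so T_Q = 327.1 N.

T_Q ≈ 327 N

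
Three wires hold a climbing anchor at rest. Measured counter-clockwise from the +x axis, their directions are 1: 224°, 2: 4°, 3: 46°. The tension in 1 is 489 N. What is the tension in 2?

T_2 ≈ 25.5 N

Resolve: ΣF_x = 489 cos 224° + T_2 cos 4° + T_3 cos 46° = 0.
        ΣF_y = 489 sin 224° + T_2 sin 4° + T_3 sin 46° = 0.
The known terms sum to (-351.8, -339.7) N, so 0.9976 T_2 + 0.6947 T_3 = 351.8 and 0.0698 T_2 + 0.7193 T_3 = 339.7.
Solving simultaneously: T_2 = 25.50 N, T_3 = 469.7 N.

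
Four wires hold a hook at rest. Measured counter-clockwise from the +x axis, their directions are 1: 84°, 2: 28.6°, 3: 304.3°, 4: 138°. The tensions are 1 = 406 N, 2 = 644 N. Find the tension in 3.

Resolve: ΣF_x = 406 cos 84° + 644 cos 28.6° + T_3 cos 304.3° + T_4 cos 138° = 0.
        ΣF_y = 406 sin 84° + 644 sin 28.6° + T_3 sin 304.3° + T_4 sin 138° = 0.
The known terms sum to (607.9, 712.1) N, so 0.5635 T_3 − 0.7431 T_4 = -607.9 and -0.8261 T_3 + 0.6691 T_4 = -712.1.
Solving simultaneously: T_3 = 3952 N, T_4 = 3814 N.

T_3 ≈ 3950 N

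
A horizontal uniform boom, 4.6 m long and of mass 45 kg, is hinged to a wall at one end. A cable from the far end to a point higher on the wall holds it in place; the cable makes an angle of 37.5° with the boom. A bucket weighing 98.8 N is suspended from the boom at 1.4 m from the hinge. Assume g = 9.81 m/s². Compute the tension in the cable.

Take torques about the hinge: T sin 37.5° · 4.6 = 45×9.81×2.3 + 98.8×1.4 = 1153.7 N·m.
So T = 1153.7 / (0.6088 × 4.6) = 411.98 N.

T ≈ 412 N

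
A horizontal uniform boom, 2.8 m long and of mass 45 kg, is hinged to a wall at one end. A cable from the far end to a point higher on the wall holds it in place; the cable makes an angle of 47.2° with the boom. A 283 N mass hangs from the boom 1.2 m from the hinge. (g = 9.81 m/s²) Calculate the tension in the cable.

Take torques about the hinge: T sin 47.2° · 2.8 = 45×9.81×1.4 + 283×1.2 = 957.63 N·m.
So T = 957.63 / (0.7337 × 2.8) = 466.13 N.

T ≈ 466 N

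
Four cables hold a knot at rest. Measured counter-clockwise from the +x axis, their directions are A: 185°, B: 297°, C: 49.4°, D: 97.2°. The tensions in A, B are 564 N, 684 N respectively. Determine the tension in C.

T_C ≈ 448 N

Resolve: ΣF_x = 564 cos 185° + 684 cos 297° + T_C cos 49.4° + T_D cos 97.2° = 0.
        ΣF_y = 564 sin 185° + 684 sin 297° + T_C sin 49.4° + T_D sin 97.2° = 0.
The known terms sum to (-251.3, -658.6) N, so 0.6508 T_C − 0.1253 T_D = 251.3 and 0.7593 T_C + 0.9921 T_D = 658.6.
Solving simultaneously: T_C = 448 N, T_D = 321 N.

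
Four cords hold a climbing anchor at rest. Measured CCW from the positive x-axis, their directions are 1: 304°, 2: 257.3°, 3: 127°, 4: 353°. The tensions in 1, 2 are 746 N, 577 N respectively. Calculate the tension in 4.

T_4 ≈ 666 N

Resolve: ΣF_x = 746 cos 304° + 577 cos 257.3° + T_3 cos 127° + T_4 cos 353° = 0.
        ΣF_y = 746 sin 304° + 577 sin 257.3° + T_3 sin 127° + T_4 sin 353° = 0.
The known terms sum to (290.3, -1181) N, so -0.6018 T_3 + 0.9925 T_4 = -290.3 and 0.7986 T_3 − 0.1219 T_4 = 1181.
Solving simultaneously: T_3 = 1581 N, T_4 = 666 N.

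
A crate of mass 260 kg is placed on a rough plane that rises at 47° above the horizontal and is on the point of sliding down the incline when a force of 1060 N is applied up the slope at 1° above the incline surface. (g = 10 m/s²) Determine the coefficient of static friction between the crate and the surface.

μ ≈ 0.480

On the verge of sliding down the incline, friction is at its maximum μN and acts up the slope.
Perpendicular to incline: N = W cos 47° − P sin 1° = 1773 − 18.5 = 1755 N.
Along incline: P cos 1° + μN = W sin 47° → μ = (W sin 47° − P cos 1°) / N = 0.4797.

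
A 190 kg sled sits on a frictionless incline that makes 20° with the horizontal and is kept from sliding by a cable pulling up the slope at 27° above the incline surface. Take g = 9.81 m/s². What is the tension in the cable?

T ≈ 715 N

Take axes along and perpendicular to the incline. Weight components: W sin 20° = 637.5 N down-slope, W cos 20° = 1751 N into the surface.
Along incline: T cos 27° = W sin 20° → T = 715.5 N.
Perpendicular: N = W cos 20° − T sin 27° = 1427 N.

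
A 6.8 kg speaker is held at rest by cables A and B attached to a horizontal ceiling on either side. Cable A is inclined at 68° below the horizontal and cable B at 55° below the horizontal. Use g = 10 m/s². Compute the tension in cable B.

T_B ≈ 30.4 N

Weight W = 6.8 × 10 = 68 N acts straight down.
Horizontal: T_A cos 68° = T_B cos 55°  →  T_A = 1.531 T_B.
Vertical: T_A sin 68° + T_B sin 55° = 68.
Substituting the horizontal relation into the vertical equation gives 2.239 T_B = 68, so T_B = 30.37 N.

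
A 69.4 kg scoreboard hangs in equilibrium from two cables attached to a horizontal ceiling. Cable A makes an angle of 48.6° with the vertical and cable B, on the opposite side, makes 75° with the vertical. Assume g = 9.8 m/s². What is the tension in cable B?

Angles from the horizontal: cable A is 90° − 48.6° = 41.4°, cable B is 90° − 75° = 15°.
Weight W = 69.4 × 9.8 = 680.1 N acts straight down.
Horizontal: T_A cos 41.4° = T_B cos 15°  →  T_A = 1.288 T_B.
Vertical: T_A sin 41.4° + T_B sin 15° = 680.1.
Substituting the horizontal relation into the vertical equation gives 1.11 T_B = 680.1, so T_B = 612.5 N.

T_B ≈ 613 N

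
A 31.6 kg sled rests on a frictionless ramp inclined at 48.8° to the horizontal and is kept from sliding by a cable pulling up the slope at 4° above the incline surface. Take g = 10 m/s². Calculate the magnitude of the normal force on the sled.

Take axes along and perpendicular to the incline. Weight components: W sin 48.8° = 237.8 N down-slope, W cos 48.8° = 208.1 N into the surface.
Along incline: T cos 4° = W sin 48.8° → T = 238.3 N.
Perpendicular: N = W cos 48.8° − T sin 4° = 191.5 N.

N ≈ 192 N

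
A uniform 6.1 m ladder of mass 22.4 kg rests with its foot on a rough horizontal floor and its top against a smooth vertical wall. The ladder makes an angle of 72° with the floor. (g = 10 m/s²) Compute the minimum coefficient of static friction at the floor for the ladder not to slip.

ΣF_y = 0: N_floor = 22.4×10 = 224 N.
Torques about the foot: N_wall · 6.1 sin 72° = 22.4×10×3.05 cos 72° → N_wall = 36.391 N.
ΣF_x = 0: f_floor = N_wall = 36.391 N.
μ_min = f_floor / N_floor = 36.391 / 224 = 0.1625.

μ_min ≈ 0.162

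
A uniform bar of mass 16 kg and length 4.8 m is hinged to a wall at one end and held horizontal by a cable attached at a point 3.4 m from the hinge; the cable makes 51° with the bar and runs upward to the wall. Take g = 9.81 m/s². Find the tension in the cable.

Take torques about the hinge: T sin 51° · 3.4 = 16×9.81×2.4 = 376.7 N·m.
So T = 376.7 / (0.7771 × 3.4) = 142.57 N.

T ≈ 143 N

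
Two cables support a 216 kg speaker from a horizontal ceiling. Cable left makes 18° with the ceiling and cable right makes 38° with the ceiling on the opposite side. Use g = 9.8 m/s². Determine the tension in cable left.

Weight W = 216 × 9.8 = 2117 N acts straight down.
Horizontal: T_left cos 18° = T_right cos 38°  →  T_right = 1.207 T_left.
Vertical: T_left sin 18° + T_right sin 38° = 2117.
Substituting the horizontal relation into the vertical equation gives 1.052 T_left = 2117, so T_left = 2012 N.

T_left ≈ 2010 N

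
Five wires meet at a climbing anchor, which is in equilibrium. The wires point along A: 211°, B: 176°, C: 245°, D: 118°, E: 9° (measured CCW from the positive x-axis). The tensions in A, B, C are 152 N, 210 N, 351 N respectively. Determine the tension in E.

Resolve: ΣF_x = 152 cos 211° + 210 cos 176° + 351 cos 245° + T_D cos 118° + T_E cos 9° = 0.
        ΣF_y = 152 sin 211° + 210 sin 176° + 351 sin 245° + T_D sin 118° + T_E sin 9° = 0.
The known terms sum to (-488.1, -381.8) N, so -0.4695 T_D + 0.9877 T_E = 488.1 and 0.8829 T_D + 0.1564 T_E = 381.8.
Solving simultaneously: T_D = 318 N, T_E = 645.4 N.

T_E ≈ 645 N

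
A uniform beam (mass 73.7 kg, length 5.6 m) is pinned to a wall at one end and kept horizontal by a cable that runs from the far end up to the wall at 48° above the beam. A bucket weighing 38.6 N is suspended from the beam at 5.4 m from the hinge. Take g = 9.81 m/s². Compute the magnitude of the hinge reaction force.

|H| ≈ 510 N

Take torques about the hinge: T sin 48° · 5.6 = 73.7×9.81×2.8 + 38.6×5.4 = 2232.8 N·m.
So T = 2232.8 / (0.7431 × 5.6) = 536.53 N.
ΣF_x = 0: H_x = T cos 48° = 359.01 N.
ΣF_y = 0: H_y = (73.7×9.81 + 38.6) − T sin 48° = 761.6 − 398.72 = 362.88 N.
|H| = √(H_x² + H_y²) = √((359.01)² + (362.88)²) = 510.46 N.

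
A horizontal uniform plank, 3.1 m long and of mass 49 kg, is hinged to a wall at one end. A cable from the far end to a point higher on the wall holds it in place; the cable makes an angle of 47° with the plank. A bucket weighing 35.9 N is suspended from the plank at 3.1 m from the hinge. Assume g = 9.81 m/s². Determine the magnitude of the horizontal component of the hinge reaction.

Take torques about the hinge: T sin 47° · 3.1 = 49×9.81×1.55 + 35.9×3.1 = 856.36 N·m.
So T = 856.36 / (0.7314 × 3.1) = 377.72 N.
ΣF_x = 0: H_x = T cos 47° = 257.6 N.

H_x ≈ 258 N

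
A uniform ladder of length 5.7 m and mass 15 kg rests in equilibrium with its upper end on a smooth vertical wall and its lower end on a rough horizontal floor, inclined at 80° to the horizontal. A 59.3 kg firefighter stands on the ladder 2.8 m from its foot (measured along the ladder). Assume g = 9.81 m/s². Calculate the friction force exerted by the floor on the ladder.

f ≈ 63.4 N

Torques about the foot: N_wall · 5.7 sin 80° = 15×9.81×2.85 cos 80° + 59.3×9.81×2.8 cos 80° → N_wall = 63.361 N.
ΣF_x = 0: f_floor = N_wall = 63.361 N.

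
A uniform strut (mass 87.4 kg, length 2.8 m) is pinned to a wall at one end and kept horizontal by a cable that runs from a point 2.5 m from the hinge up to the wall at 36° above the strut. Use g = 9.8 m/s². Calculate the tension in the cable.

T ≈ 816 N

Take torques about the hinge: T sin 36° · 2.5 = 87.4×9.8×1.4 = 1199.1 N·m.
So T = 1199.1 / (0.5878 × 2.5) = 816.03 N.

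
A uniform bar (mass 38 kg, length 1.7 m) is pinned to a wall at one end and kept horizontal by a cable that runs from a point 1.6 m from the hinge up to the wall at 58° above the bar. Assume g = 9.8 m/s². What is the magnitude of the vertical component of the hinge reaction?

Take torques about the hinge: T sin 58° · 1.6 = 38×9.8×0.85 = 316.54 N·m.
So T = 316.54 / (0.8480 × 1.6) = 233.29 N.
ΣF_y = 0: H_y = (38×9.8) − T sin 58° = 372.4 − 197.84 = 174.56 N.

|H_y| ≈ 175 N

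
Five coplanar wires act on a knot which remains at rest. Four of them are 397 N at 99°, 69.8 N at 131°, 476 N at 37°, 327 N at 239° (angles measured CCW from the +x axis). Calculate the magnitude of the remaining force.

Sum the known components: ΣF_x = 103.8 N, ΣF_y = 451 N.
For equilibrium the remaining force must supply (−ΣF_x, −ΣF_y) = (-103.8, -451) N.
Magnitude = √((-103.8)² + (-451)²) = 462.8 N; direction = atan2(-451, -103.8) = 257.0°.

F ≈ 463 N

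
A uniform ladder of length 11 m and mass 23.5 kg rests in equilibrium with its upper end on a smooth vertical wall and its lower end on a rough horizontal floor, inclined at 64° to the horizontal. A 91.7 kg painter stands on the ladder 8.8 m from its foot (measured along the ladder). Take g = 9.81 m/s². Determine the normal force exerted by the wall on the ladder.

Torques about the foot: N_wall · 11 sin 64° = 23.5×9.81×5.5 cos 64° + 91.7×9.81×8.8 cos 64° → N_wall = 407.22 N.

N_wall ≈ 407 N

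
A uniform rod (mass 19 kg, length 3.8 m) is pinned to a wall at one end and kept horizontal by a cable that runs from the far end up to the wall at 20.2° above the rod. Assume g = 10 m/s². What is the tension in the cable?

T ≈ 275 N

Take torques about the hinge: T sin 20.2° · 3.8 = 19×10×1.9 = 361 N·m.
So T = 361 / (0.3453 × 3.8) = 275.12 N.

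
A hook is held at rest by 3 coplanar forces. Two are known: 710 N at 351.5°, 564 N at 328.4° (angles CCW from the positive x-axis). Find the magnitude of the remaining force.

Sum the known components: ΣF_x = 1183 N, ΣF_y = -400.5 N.
For equilibrium the remaining force must supply (−ΣF_x, −ΣF_y) = (-1183, 400.5) N.
Magnitude = √((-1183)² + (400.5)²) = 1249 N; direction = atan2(400.5, -1183) = 161.3°.

F ≈ 1250 N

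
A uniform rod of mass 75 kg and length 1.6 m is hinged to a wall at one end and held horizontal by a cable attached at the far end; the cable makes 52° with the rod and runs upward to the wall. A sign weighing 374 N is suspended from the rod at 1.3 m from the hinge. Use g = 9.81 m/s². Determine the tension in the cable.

T ≈ 852 N

Take torques about the hinge: T sin 52° · 1.6 = 75×9.81×0.8 + 374×1.3 = 1074.8 N·m.
So T = 1074.8 / (0.7880 × 1.6) = 852.46 N.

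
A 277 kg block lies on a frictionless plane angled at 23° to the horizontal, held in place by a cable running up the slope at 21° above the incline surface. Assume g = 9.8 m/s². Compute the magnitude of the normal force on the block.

Take axes along and perpendicular to the incline. Weight components: W sin 23° = 1061 N down-slope, W cos 23° = 2499 N into the surface.
Along incline: T cos 21° = W sin 23° → T = 1136 N.
Perpendicular: N = W cos 23° − T sin 21° = 2092 N.

N ≈ 2090 N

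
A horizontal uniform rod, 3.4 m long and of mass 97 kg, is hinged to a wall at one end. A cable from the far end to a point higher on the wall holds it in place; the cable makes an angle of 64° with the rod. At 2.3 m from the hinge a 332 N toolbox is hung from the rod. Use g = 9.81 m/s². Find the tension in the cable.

T ≈ 779 N

Take torques about the hinge: T sin 64° · 3.4 = 97×9.81×1.7 + 332×2.3 = 2381.3 N·m.
So T = 2381.3 / (0.8988 × 3.4) = 779.24 N.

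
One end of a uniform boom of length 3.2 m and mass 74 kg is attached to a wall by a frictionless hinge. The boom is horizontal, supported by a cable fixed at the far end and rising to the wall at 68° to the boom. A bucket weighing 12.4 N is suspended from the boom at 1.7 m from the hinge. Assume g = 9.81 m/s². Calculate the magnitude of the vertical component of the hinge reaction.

Take torques about the hinge: T sin 68° · 3.2 = 74×9.81×1.6 + 12.4×1.7 = 1182.6 N·m.
So T = 1182.6 / (0.9272 × 3.2) = 398.58 N.
ΣF_y = 0: H_y = (74×9.81 + 12.4) − T sin 68° = 738.34 − 369.56 = 368.78 N.

|H_y| ≈ 369 N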